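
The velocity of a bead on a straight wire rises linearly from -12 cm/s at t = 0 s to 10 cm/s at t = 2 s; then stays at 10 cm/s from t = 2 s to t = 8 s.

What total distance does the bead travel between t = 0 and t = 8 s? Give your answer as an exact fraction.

Total distance travelled is ∫|v| dt — sum the magnitudes of each area piece.
0–2 s: v = 0 at t = 12/11 s; triangle areas 72/11 + 50/11 = 122/11 cm
2–8 s: |10| × 6 = 60 cm
Total distance = 782/11 cm

782/11 cm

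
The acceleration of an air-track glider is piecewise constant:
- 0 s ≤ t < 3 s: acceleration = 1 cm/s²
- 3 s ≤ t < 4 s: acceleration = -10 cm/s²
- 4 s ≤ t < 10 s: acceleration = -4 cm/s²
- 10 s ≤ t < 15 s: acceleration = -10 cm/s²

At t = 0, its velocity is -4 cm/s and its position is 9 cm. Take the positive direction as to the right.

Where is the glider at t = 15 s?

On each constant-a segment, Δv = aΔt and Δx = v₀Δt + ½aΔt²; chain segment to segment.
0–3 s: v starts -4 cm/s; Δx = -4·3 + ½·1·3² = -7.5 cm; v ends -1 cm/s.
3–4 s: v starts -1 cm/s; Δx = -1·1 + ½·-10·1² = -6 cm; v ends -11 cm/s.
4–10 s: v starts -11 cm/s; Δx = -11·6 + ½·-4·6² = -138 cm; v ends -35 cm/s.
10–15 s: v starts -35 cm/s; Δx = -35·5 + ½·-10·5² = -300 cm; v ends -85 cm/s.
x(15) = 9 + Σ Δx = -442.5 cm.

-442.5 cm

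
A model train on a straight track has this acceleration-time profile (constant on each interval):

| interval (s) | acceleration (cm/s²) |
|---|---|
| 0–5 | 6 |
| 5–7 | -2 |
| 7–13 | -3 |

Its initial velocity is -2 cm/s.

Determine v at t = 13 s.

6 cm/s

Δv equals the area under the a-t graph; then v = v₀ + Δv.
0–5 s: 6 × 5 = 30 cm/s
5–7 s: -2 × 2 = -4 cm/s
7–13 s: -3 × 6 = -18 cm/s
Δv = 8 cm/s, so v(13) = -2 + (8) = 6 cm/s.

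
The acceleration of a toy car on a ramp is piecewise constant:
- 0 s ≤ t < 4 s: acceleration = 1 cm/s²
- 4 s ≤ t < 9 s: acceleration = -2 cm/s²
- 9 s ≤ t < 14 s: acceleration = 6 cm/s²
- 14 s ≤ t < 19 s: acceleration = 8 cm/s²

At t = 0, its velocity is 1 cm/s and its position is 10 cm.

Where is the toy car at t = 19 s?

On each constant-a segment, Δv = aΔt and Δx = v₀Δt + ½aΔt²; chain segment to segment.
0–4 s: v starts 1 cm/s; Δx = 1·4 + ½·1·4² = 12 cm; v ends 5 cm/s.
4–9 s: v starts 5 cm/s; Δx = 5·5 + ½·-2·5² = 0 cm; v ends -5 cm/s.
9–14 s: v starts -5 cm/s; Δx = -5·5 + ½·6·5² = 50 cm; v ends 25 cm/s.
14–19 s: v starts 25 cm/s; Δx = 25·5 + ½·8·5² = 225 cm; v ends 65 cm/s.
x(19) = 10 + Σ Δx = 297 cm.

297 cm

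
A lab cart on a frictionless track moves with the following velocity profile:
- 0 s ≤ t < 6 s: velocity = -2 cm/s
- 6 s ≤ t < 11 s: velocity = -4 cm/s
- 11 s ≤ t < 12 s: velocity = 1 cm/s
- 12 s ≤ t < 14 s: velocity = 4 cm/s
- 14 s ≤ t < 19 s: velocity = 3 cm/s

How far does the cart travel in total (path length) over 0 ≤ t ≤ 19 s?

Total distance travelled is ∫|v| dt — sum the magnitudes of each area piece.
0–6 s: |-2| × 6 = 12 cm
6–11 s: |-4| × 5 = 20 cm
11–12 s: |1| × 1 = 1 cm
12–14 s: |4| × 2 = 8 cm
14–19 s: |3| × 5 = 15 cm
Total distance = 56 cm

56 cm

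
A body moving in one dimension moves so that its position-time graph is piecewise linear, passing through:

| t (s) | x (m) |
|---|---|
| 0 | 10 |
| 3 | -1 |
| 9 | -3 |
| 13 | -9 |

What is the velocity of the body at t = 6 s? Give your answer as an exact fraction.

-1/3 m/s

Velocity is the slope of the x-t graph on 3–9 s: (-3 − -1)/(9 − 3) = -1/3 m/s.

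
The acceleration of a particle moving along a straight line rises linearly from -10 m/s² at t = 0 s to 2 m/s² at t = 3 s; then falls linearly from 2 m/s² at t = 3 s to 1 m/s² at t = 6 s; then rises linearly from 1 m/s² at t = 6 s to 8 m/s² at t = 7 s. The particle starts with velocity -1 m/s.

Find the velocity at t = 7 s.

Δv equals the area under the a-t graph; then v = v₀ + Δv.
0–3 s: ½(-10 + 2)(3) = -12 m/s
3–6 s: ½(2 + 1)(3) = 4.5 m/s
6–7 s: ½(1 + 8)(1) = 4.5 m/s
Δv = -3 m/s, so v(7) = -1 + (-3) = -4 m/s.

-4 m/s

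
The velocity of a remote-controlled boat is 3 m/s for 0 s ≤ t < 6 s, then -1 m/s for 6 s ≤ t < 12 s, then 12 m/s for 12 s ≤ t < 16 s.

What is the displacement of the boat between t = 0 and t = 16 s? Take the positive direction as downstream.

60 m

Net displacement equals the area under the velocity-time graph (areas below the axis count negative).
0–6 s: 3 × 6 = 18 m
6–12 s: -1 × 6 = -6 m
12–16 s: 12 × 4 = 48 m
Net displacement = 60 m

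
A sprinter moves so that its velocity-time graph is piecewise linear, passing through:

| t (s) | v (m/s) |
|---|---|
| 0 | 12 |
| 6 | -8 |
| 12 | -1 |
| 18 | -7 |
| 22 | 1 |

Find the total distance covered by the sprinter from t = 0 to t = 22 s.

94.7 m

Total distance travelled is ∫|v| dt — sum the magnitudes of each area piece.
0–6 s: v = 0 at t = 3.6 s; triangle areas 21.6 + 9.6 = 31.2 m
6–12 s: |½(-8 + -1)(6)| = 27 m
12–18 s: |½(-1 + -7)(6)| = 24 m
18–22 s: v = 0 at t = 21.5 s; triangle areas 12.25 + 0.25 = 12.5 m
Total distance = 94.7 m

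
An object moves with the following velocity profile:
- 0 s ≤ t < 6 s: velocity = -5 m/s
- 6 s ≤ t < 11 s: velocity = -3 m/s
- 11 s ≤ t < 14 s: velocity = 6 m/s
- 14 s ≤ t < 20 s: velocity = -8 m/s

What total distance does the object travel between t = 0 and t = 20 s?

Total distance travelled is ∫|v| dt — sum the magnitudes of each area piece.
0–6 s: |-5| × 6 = 30 m
6–11 s: |-3| × 5 = 15 m
11–14 s: |6| × 3 = 18 m
14–20 s: |-8| × 6 = 48 m
Total distance = 111 m

111 m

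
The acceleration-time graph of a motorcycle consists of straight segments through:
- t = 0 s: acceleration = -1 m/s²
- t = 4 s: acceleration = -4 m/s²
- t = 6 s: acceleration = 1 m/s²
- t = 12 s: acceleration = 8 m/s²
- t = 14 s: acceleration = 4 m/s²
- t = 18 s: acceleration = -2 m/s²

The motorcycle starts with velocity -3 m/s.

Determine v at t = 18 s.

27 m/s

Δv equals the area under the a-t graph; then v = v₀ + Δv.
0–4 s: ½(-1 + -4)(4) = -10 m/s
4–6 s: ½(-4 + 1)(2) = -3 m/s
6–12 s: ½(1 + 8)(6) = 27 m/s
12–14 s: ½(8 + 4)(2) = 12 m/s
14–18 s: ½(4 + -2)(4) = 4 m/s
Δv = 30 m/s, so v(18) = -3 + (30) = 27 m/s.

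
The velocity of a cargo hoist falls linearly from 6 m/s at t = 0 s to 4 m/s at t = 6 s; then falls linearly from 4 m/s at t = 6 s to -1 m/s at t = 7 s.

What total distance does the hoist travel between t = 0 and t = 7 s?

Distance (not displacement) is the total path length: add the absolute areas under v-t.
0–6 s: |½(6 + 4)(6)| = 30 m
6–7 s: v = 0 at t = 6.8 s; triangle areas 1.6 + 0.1 = 1.7 m
Total distance = 31.7 m

31.7 m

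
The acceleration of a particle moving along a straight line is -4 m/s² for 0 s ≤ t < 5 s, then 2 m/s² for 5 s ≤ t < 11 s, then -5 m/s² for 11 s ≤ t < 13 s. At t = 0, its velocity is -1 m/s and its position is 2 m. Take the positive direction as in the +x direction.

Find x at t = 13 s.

On each constant-a segment, Δv = aΔt and Δx = v₀Δt + ½aΔt²; chain segment to segment.
0–5 s: v starts -1 m/s; Δx = -1·5 + ½·-4·5² = -55 m; v ends -21 m/s.
5–11 s: v starts -21 m/s; Δx = -21·6 + ½·2·6² = -90 m; v ends -9 m/s.
11–13 s: v starts -9 m/s; Δx = -9·2 + ½·-5·2² = -28 m; v ends -19 m/s.
x(13) = 2 + Σ Δx = -171 m.

-171 m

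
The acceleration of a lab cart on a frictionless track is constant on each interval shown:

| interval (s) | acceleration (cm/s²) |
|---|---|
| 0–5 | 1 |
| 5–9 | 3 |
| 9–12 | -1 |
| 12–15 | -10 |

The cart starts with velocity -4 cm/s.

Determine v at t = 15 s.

Δv equals the area under the a-t graph; then v = v₀ + Δv.
0–5 s: 1 × 5 = 5 cm/s
5–9 s: 3 × 4 = 12 cm/s
9–12 s: -1 × 3 = -3 cm/s
12–15 s: -10 × 3 = -30 cm/s
Δv = -16 cm/s, so v(15) = -4 + (-16) = -20 cm/s.

-20 cm/s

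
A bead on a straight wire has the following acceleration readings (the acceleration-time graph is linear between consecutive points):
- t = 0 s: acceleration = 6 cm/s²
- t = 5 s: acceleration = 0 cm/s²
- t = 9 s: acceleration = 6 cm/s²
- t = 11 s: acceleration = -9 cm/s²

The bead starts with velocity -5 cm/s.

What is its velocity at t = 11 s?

19 cm/s

Δv equals the area under the a-t graph; then v = v₀ + Δv.
0–5 s: ½(6 + 0)(5) = 15 cm/s
5–9 s: ½(0 + 6)(4) = 12 cm/s
9–11 s: ½(6 + -9)(2) = -3 cm/s
Δv = 24 cm/s, so v(11) = -5 + (24) = 19 cm/s.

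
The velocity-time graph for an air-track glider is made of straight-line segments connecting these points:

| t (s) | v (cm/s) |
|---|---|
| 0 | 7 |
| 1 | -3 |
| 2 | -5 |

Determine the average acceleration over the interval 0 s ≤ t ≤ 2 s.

Average acceleration = Δv/Δt = (-5 − 7)/(2 − 0) = -6 cm/s².

-6 cm/s²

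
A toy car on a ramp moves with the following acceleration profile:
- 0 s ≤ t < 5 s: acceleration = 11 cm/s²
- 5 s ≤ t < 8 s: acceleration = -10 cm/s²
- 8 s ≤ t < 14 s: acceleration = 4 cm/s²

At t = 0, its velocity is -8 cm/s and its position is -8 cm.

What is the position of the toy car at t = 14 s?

359.5 cm

On each constant-a segment, Δv = aΔt and Δx = v₀Δt + ½aΔt²; chain segment to segment.
0–5 s: v starts -8 cm/s; Δx = -8·5 + ½·11·5² = 97.5 cm; v ends 47 cm/s.
5–8 s: v starts 47 cm/s; Δx = 47·3 + ½·-10·3² = 96 cm; v ends 17 cm/s.
8–14 s: v starts 17 cm/s; Δx = 17·6 + ½·4·6² = 174 cm; v ends 41 cm/s.
x(14) = -8 + Σ Δx = 359.5 cm.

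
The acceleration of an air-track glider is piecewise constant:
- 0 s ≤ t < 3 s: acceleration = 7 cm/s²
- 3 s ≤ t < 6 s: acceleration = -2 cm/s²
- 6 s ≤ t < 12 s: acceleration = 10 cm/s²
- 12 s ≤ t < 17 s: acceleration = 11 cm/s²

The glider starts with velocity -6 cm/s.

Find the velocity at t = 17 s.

124 cm/s

Δv equals the area under the a-t graph; then v = v₀ + Δv.
0–3 s: 7 × 3 = 21 cm/s
3–6 s: -2 × 3 = -6 cm/s
6–12 s: 10 × 6 = 60 cm/s
12–17 s: 11 × 5 = 55 cm/s
Δv = 130 cm/s, so v(17) = -6 + (130) = 124 cm/s.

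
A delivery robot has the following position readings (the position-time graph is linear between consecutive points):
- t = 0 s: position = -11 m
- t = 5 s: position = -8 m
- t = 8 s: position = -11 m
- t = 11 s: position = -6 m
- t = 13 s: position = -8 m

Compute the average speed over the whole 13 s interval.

Average speed = (total path length)/(elapsed time); on a piecewise-linear x-t graph the path length is Σ|Δx|.
0–5 s: |Δx| = |-8 − -11| = 3 m
5–8 s: |Δx| = |-11 − -8| = 3 m
8–11 s: |Δx| = |-6 − -11| = 5 m
11–13 s: |Δx| = |-8 − -6| = 2 m
Total path = 13 m; average speed = 13/13 = 1 m/s.

1 m/s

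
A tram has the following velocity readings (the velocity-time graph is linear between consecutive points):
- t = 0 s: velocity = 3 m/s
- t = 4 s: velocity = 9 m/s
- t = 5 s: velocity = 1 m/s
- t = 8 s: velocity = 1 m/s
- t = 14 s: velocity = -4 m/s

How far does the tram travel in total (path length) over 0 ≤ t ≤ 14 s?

42.2 m

Total distance travelled is ∫|v| dt — sum the magnitudes of each area piece.
0–4 s: |½(3 + 9)(4)| = 24 m
4–5 s: |½(9 + 1)(1)| = 5 m
5–8 s: |1| × 3 = 3 m
8–14 s: v = 0 at t = 9.2 s; triangle areas 0.6 + 9.6 = 10.2 m
Total distance = 42.2 m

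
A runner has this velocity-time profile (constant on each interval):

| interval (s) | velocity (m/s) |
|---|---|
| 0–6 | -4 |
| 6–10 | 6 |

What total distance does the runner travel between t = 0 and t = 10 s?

Total distance travelled is ∫|v| dt — sum the magnitudes of each area piece.
0–6 s: |-4| × 6 = 24 m
6–10 s: |6| × 4 = 24 m
Total distance = 48 m

48 m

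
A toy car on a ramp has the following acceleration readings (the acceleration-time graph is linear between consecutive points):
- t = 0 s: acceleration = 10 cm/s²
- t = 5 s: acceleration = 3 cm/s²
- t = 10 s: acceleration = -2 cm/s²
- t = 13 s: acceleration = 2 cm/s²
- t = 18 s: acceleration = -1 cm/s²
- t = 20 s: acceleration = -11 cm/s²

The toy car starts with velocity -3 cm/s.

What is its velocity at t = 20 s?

22.5 cm/s

Δv equals the area under the a-t graph; then v = v₀ + Δv.
0–5 s: ½(10 + 3)(5) = 32.5 cm/s
5–10 s: ½(3 + -2)(5) = 2.5 cm/s
10–13 s: ½(-2 + 2)(3) = 0 cm/s
13–18 s: ½(2 + -1)(5) = 2.5 cm/s
18–20 s: ½(-1 + -11)(2) = -12 cm/s
Δv = 25.5 cm/s, so v(20) = -3 + (25.5) = 22.5 cm/s.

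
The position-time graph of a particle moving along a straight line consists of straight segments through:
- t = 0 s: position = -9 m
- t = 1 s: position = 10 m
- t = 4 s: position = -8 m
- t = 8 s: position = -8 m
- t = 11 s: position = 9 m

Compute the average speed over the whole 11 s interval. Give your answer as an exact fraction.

Average speed = (total path length)/(elapsed time); on a piecewise-linear x-t graph the path length is Σ|Δx|.
0–1 s: |Δx| = |10 − -9| = 19 m
1–4 s: |Δx| = |-8 − 10| = 18 m
4–8 s: |Δx| = |-8 − -8| = 0 m
8–11 s: |Δx| = |9 − -8| = 17 m
Total path = 54 m; average speed = 54/11 = 54/11 m/s.

54/11 m/s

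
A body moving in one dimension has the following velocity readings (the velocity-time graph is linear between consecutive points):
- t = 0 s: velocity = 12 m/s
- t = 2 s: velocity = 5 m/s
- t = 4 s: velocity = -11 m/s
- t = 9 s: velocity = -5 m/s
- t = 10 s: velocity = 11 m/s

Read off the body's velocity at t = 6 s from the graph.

On 4–9 s the graph is linear from -11 to -5 m/s: v(6) = -11 + (-5 − -11)·(6 − 4)/(9 − 4) = -8.6 m/s.

-8.6 m/s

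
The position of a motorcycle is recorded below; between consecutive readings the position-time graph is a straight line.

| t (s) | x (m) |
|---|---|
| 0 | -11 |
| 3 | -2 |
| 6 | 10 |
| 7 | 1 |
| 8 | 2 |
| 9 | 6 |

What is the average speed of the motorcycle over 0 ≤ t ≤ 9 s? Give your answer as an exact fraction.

Average speed = (total path length)/(elapsed time); on a piecewise-linear x-t graph the path length is Σ|Δx|.
0–3 s: |Δx| = |-2 − -11| = 9 m
3–6 s: |Δx| = |10 − -2| = 12 m
6–7 s: |Δx| = |1 − 10| = 9 m
7–8 s: |Δx| = |2 − 1| = 1 m
8–9 s: |Δx| = |6 − 2| = 4 m
Total path = 35 m; average speed = 35/9 = 35/9 m/s.

35/9 m/s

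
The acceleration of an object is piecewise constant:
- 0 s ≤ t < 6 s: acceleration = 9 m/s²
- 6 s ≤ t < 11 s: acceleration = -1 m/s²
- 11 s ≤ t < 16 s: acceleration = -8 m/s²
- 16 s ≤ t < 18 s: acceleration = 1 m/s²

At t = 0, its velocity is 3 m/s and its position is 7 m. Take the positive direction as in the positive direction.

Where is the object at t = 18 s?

645.5 m

On each constant-a segment, Δv = aΔt and Δx = v₀Δt + ½aΔt²; chain segment to segment.
0–6 s: v starts 3 m/s; Δx = 3·6 + ½·9·6² = 180 m; v ends 57 m/s.
6–11 s: v starts 57 m/s; Δx = 57·5 + ½·-1·5² = 272.5 m; v ends 52 m/s.
11–16 s: v starts 52 m/s; Δx = 52·5 + ½·-8·5² = 160 m; v ends 12 m/s.
16–18 s: v starts 12 m/s; Δx = 12·2 + ½·1·2² = 26 m; v ends 14 m/s.
x(18) = 7 + Σ Δx = 645.5 m.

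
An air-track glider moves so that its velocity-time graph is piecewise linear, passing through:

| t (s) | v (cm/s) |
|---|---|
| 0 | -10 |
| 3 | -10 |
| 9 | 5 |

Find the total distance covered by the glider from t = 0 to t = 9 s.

Distance (not displacement) is the total path length: add the absolute areas under v-t.
0–3 s: |-10| × 3 = 30 cm
3–9 s: v = 0 at t = 7 s; triangle areas 20 + 5 = 25 cm
Total distance = 55 cm

55 cm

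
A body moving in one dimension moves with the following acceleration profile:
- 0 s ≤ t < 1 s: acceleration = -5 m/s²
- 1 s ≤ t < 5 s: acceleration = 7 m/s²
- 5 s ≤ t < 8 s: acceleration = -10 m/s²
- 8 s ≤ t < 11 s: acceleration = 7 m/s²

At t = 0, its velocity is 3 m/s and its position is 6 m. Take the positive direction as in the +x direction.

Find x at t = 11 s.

107 m

On each constant-a segment, Δv = aΔt and Δx = v₀Δt + ½aΔt²; chain segment to segment.
0–1 s: v starts 3 m/s; Δx = 3·1 + ½·-5·1² = 0.5 m; v ends -2 m/s.
1–5 s: v starts -2 m/s; Δx = -2·4 + ½·7·4² = 48 m; v ends 26 m/s.
5–8 s: v starts 26 m/s; Δx = 26·3 + ½·-10·3² = 33 m; v ends -4 m/s.
8–11 s: v starts -4 m/s; Δx = -4·3 + ½·7·3² = 19.5 m; v ends 17 m/s.
x(11) = 6 + Σ Δx = 107 m.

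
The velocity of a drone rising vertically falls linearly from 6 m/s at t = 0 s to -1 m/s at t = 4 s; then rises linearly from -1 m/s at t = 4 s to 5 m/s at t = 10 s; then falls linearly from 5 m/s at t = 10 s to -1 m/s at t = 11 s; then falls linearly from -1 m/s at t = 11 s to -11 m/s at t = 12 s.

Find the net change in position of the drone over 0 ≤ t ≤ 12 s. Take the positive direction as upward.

Net displacement equals the area under the velocity-time graph (areas below the axis count negative).
0–4 s: ½(6 + -1)(4) = 10 m
4–10 s: ½(-1 + 5)(6) = 12 m
10–11 s: ½(5 + -1)(1) = 2 m
11–12 s: ½(-1 + -11)(1) = -6 m
Net displacement = 18 m

18 m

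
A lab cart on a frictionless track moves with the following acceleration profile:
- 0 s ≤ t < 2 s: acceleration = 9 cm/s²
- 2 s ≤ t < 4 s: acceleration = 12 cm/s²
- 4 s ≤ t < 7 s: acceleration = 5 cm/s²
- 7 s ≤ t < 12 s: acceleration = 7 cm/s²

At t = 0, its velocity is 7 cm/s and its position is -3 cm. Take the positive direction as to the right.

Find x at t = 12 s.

On each constant-a segment, Δv = aΔt and Δx = v₀Δt + ½aΔt²; chain segment to segment.
0–2 s: v starts 7 cm/s; Δx = 7·2 + ½·9·2² = 32 cm; v ends 25 cm/s.
2–4 s: v starts 25 cm/s; Δx = 25·2 + ½·12·2² = 74 cm; v ends 49 cm/s.
4–7 s: v starts 49 cm/s; Δx = 49·3 + ½·5·3² = 169.5 cm; v ends 64 cm/s.
7–12 s: v starts 64 cm/s; Δx = 64·5 + ½·7·5² = 407.5 cm; v ends 99 cm/s.
x(12) = -3 + Σ Δx = 680 cm.

680 cm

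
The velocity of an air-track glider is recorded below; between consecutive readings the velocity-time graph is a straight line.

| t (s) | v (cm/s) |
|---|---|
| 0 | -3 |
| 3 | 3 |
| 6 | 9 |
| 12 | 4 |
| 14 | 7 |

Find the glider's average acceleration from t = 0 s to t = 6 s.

2 cm/s²

Average acceleration = Δv/Δt = (9 − -3)/(6 − 0) = 2 cm/s².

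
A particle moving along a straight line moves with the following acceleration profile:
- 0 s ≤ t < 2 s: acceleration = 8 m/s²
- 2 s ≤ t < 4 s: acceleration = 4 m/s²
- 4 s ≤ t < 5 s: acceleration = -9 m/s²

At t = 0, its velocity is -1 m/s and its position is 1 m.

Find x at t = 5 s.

On each constant-a segment, Δv = aΔt and Δx = v₀Δt + ½aΔt²; chain segment to segment.
0–2 s: v starts -1 m/s; Δx = -1·2 + ½·8·2² = 14 m; v ends 15 m/s.
2–4 s: v starts 15 m/s; Δx = 15·2 + ½·4·2² = 38 m; v ends 23 m/s.
4–5 s: v starts 23 m/s; Δx = 23·1 + ½·-9·1² = 18.5 m; v ends 14 m/s.
x(5) = 1 + Σ Δx = 71.5 m.

71.5 m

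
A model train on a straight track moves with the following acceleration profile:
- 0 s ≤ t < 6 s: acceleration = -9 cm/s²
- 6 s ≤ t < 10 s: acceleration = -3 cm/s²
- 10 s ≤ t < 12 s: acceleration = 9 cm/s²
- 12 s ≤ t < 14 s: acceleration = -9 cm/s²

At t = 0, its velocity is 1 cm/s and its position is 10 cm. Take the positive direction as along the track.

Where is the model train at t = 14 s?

-606 cm

On each constant-a segment, Δv = aΔt and Δx = v₀Δt + ½aΔt²; chain segment to segment.
0–6 s: v starts 1 cm/s; Δx = 1·6 + ½·-9·6² = -156 cm; v ends -53 cm/s.
6–10 s: v starts -53 cm/s; Δx = -53·4 + ½·-3·4² = -236 cm; v ends -65 cm/s.
10–12 s: v starts -65 cm/s; Δx = -65·2 + ½·9·2² = -112 cm; v ends -47 cm/s.
12–14 s: v starts -47 cm/s; Δx = -47·2 + ½·-9·2² = -112 cm; v ends -65 cm/s.
x(14) = 10 + Σ Δx = -606 cm.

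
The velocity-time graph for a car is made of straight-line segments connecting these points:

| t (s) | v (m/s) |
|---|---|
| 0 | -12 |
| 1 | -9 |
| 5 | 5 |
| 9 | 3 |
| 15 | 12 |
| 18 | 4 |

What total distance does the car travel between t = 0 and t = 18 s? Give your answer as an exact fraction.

1549/14 m

Total distance travelled is ∫|v| dt — sum the magnitudes of each area piece.
0–1 s: |½(-12 + -9)(1)| = 10.5 m
1–5 s: v = 0 at t = 25/7 s; triangle areas 81/7 + 25/7 = 106/7 m
5–9 s: |½(5 + 3)(4)| = 16 m
9–15 s: |½(3 + 12)(6)| = 45 m
15–18 s: |½(12 + 4)(3)| = 24 m
Total distance = 1549/14 m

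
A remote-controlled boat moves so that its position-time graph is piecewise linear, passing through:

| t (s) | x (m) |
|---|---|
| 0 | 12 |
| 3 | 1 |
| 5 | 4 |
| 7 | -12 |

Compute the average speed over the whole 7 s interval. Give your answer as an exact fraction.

30/7 m/s

Average speed = (total path length)/(elapsed time); on a piecewise-linear x-t graph the path length is Σ|Δx|.
0–3 s: |Δx| = |1 − 12| = 11 m
3–5 s: |Δx| = |4 − 1| = 3 m
5–7 s: |Δx| = |-12 − 4| = 16 m
Total path = 30 m; average speed = 30/7 = 30/7 m/s.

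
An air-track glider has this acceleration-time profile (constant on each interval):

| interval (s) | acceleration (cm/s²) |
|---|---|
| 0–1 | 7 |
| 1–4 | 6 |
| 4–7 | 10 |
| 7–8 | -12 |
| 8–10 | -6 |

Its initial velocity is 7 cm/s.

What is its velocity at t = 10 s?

Δv equals the area under the a-t graph; then v = v₀ + Δv.
0–1 s: 7 × 1 = 7 cm/s
1–4 s: 6 × 3 = 18 cm/s
4–7 s: 10 × 3 = 30 cm/s
7–8 s: -12 × 1 = -12 cm/s
8–10 s: -6 × 2 = -12 cm/s
Δv = 31 cm/s, so v(10) = 7 + (31) = 38 cm/s.

38 cm/s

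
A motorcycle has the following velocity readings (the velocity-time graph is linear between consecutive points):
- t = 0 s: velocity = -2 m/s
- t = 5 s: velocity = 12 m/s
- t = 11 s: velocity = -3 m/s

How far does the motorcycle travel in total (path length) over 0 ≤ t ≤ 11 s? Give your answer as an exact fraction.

Total distance travelled is ∫|v| dt — sum the magnitudes of each area piece.
0–5 s: v = 0 at t = 5/7 s; triangle areas 5/7 + 180/7 = 185/7 m
5–11 s: v = 0 at t = 9.8 s; triangle areas 28.8 + 1.8 = 30.6 m
Total distance = 1996/35 m

1996/35 m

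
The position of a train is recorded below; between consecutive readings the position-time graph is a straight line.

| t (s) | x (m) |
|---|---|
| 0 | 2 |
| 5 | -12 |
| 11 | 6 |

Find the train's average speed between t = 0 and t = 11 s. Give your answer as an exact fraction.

Average speed = (total path length)/(elapsed time); on a piecewise-linear x-t graph the path length is Σ|Δx|.
0–5 s: |Δx| = |-12 − 2| = 14 m
5–11 s: |Δx| = |6 − -12| = 18 m
Total path = 32 m; average speed = 32/11 = 32/11 m/s.

32/11 m/s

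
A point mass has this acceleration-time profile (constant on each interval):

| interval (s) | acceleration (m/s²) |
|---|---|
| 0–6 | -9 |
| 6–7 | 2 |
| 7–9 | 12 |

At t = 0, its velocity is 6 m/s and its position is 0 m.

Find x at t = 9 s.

On each constant-a segment, Δv = aΔt and Δx = v₀Δt + ½aΔt²; chain segment to segment.
0–6 s: v starts 6 m/s; Δx = 6·6 + ½·-9·6² = -126 m; v ends -48 m/s.
6–7 s: v starts -48 m/s; Δx = -48·1 + ½·2·1² = -47 m; v ends -46 m/s.
7–9 s: v starts -46 m/s; Δx = -46·2 + ½·12·2² = -68 m; v ends -22 m/s.
x(9) = 0 + Σ Δx = -241 m.

-241 m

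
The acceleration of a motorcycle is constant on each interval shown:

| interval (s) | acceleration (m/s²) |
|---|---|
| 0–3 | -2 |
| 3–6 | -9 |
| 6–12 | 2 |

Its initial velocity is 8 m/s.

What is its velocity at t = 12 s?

-13 m/s

Δv equals the area under the a-t graph; then v = v₀ + Δv.
0–3 s: -2 × 3 = -6 m/s
3–6 s: -9 × 3 = -27 m/s
6–12 s: 2 × 6 = 12 m/s
Δv = -21 m/s, so v(12) = 8 + (-21) = -13 m/s.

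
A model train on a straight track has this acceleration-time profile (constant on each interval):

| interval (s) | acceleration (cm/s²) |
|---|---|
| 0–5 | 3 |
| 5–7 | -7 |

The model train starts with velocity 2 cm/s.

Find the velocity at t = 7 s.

Δv equals the area under the a-t graph; then v = v₀ + Δv.
0–5 s: 3 × 5 = 15 cm/s
5–7 s: -7 × 2 = -14 cm/s
Δv = 1 cm/s, so v(7) = 2 + (1) = 3 cm/s.

3 cm/s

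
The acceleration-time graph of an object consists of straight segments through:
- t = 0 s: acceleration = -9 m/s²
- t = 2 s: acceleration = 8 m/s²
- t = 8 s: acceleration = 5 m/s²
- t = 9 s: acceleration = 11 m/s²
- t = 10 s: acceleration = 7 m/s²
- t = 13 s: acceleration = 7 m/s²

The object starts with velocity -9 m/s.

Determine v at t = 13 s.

Δv equals the area under the a-t graph; then v = v₀ + Δv.
0–2 s: ½(-9 + 8)(2) = -1 m/s
2–8 s: ½(8 + 5)(6) = 39 m/s
8–9 s: ½(5 + 11)(1) = 8 m/s
9–10 s: ½(11 + 7)(1) = 9 m/s
10–13 s: 7 × 3 = 21 m/s
Δv = 76 m/s, so v(13) = -9 + (76) = 67 m/s.

67 m/s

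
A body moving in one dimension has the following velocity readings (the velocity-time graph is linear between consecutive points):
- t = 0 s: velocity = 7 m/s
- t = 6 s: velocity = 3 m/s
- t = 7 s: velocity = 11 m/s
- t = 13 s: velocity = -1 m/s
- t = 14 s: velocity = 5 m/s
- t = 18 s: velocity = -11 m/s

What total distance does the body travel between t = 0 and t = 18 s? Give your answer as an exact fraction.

1055/12 m

Distance (not displacement) is the total path length: add the absolute areas under v-t.
0–6 s: |½(7 + 3)(6)| = 30 m
6–7 s: |½(3 + 11)(1)| = 7 m
7–13 s: v = 0 at t = 12.5 s; triangle areas 30.25 + 0.25 = 30.5 m
13–14 s: v = 0 at t = 79/6 s; triangle areas 1/12 + 25/12 = 13/6 m
14–18 s: v = 0 at t = 15.25 s; triangle areas 3.125 + 15.125 = 18.25 m
Total distance = 1055/12 m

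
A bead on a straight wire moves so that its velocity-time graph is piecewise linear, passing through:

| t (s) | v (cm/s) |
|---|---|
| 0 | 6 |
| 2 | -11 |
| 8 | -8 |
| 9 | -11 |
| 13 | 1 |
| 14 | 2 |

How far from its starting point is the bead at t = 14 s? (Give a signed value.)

-90 cm

Displacement is the signed area under the v-t curve.
0–2 s: ½(6 + -11)(2) = -5 cm
2–8 s: ½(-11 + -8)(6) = -57 cm
8–9 s: ½(-8 + -11)(1) = -9.5 cm
9–13 s: ½(-11 + 1)(4) = -20 cm
13–14 s: ½(1 + 2)(1) = 1.5 cm
Net displacement = -90 cm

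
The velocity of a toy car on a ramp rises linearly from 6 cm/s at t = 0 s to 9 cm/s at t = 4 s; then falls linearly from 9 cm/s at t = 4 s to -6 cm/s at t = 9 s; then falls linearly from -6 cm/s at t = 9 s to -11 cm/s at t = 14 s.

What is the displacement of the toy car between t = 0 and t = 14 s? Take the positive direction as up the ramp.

Displacement is the signed area under the v-t curve.
0–4 s: ½(6 + 9)(4) = 30 cm
4–9 s: ½(9 + -6)(5) = 7.5 cm
9–14 s: ½(-6 + -11)(5) = -42.5 cm
Net displacement = -5 cm

-5 cm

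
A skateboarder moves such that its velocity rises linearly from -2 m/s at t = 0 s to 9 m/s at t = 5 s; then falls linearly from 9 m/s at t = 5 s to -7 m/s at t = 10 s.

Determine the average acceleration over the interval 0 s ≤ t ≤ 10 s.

Average acceleration = Δv/Δt = (-7 − -2)/(10 − 0) = -0.5 m/s².

-0.5 m/s²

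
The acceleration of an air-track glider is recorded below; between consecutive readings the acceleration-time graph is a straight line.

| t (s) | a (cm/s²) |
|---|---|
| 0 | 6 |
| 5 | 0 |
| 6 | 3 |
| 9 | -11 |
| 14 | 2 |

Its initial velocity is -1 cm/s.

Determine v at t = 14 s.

-19 cm/s

Δv equals the area under the a-t graph; then v = v₀ + Δv.
0–5 s: ½(6 + 0)(5) = 15 cm/s
5–6 s: ½(0 + 3)(1) = 1.5 cm/s
6–9 s: ½(3 + -11)(3) = -12 cm/s
9–14 s: ½(-11 + 2)(5) = -22.5 cm/s
Δv = -18 cm/s, so v(14) = -1 + (-18) = -19 cm/s.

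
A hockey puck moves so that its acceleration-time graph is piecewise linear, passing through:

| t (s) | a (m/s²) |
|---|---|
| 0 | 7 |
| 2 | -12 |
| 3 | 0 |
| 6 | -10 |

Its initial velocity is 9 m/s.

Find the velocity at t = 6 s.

-17 m/s

Δv equals the area under the a-t graph; then v = v₀ + Δv.
0–2 s: ½(7 + -12)(2) = -5 m/s
2–3 s: ½(-12 + 0)(1) = -6 m/s
3–6 s: ½(0 + -10)(3) = -15 m/s
Δv = -26 m/s, so v(6) = 9 + (-26) = -17 m/s.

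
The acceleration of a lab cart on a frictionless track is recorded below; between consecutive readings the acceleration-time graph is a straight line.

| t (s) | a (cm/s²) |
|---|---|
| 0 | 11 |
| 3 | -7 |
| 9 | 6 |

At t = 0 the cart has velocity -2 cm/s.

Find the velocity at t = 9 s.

Δv equals the area under the a-t graph; then v = v₀ + Δv.
0–3 s: ½(11 + -7)(3) = 6 cm/s
3–9 s: ½(-7 + 6)(6) = -3 cm/s
Δv = 3 cm/s, so v(9) = -2 + (3) = 1 cm/s.

1 cm/s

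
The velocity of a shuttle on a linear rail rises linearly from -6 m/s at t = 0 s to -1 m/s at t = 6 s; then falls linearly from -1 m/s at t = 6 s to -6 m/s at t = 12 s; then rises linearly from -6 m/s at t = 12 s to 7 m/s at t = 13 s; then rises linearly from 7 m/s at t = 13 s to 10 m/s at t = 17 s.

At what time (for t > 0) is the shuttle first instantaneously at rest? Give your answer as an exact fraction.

t = 162/13 s

v changes sign on 12–13 s (from -6 to 7); the graph is linear there, so v = 0 at t = 12 + (6)·(13 − 12)/(7 − -6) = 162/13 s.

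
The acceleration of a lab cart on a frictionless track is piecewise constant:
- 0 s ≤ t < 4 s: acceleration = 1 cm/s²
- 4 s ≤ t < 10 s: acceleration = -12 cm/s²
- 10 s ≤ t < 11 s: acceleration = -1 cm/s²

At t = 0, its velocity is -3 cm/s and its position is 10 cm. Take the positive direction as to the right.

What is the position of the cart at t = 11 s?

On each constant-a segment, Δv = aΔt and Δx = v₀Δt + ½aΔt²; chain segment to segment.
0–4 s: v starts -3 cm/s; Δx = -3·4 + ½·1·4² = -4 cm; v ends 1 cm/s.
4–10 s: v starts 1 cm/s; Δx = 1·6 + ½·-12·6² = -210 cm; v ends -71 cm/s.
10–11 s: v starts -71 cm/s; Δx = -71·1 + ½·-1·1² = -71.5 cm; v ends -72 cm/s.
x(11) = 10 + Σ Δx = -275.5 cm.

-275.5 cm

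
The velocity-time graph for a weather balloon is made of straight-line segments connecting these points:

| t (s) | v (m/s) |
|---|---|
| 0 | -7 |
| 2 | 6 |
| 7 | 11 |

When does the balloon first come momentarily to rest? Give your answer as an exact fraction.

t = 14/13 s

v changes sign on 0–2 s (from -7 to 6); the graph is linear there, so v = 0 at t = 0 + (7)·(2 − 0)/(6 − -7) = 14/13 s.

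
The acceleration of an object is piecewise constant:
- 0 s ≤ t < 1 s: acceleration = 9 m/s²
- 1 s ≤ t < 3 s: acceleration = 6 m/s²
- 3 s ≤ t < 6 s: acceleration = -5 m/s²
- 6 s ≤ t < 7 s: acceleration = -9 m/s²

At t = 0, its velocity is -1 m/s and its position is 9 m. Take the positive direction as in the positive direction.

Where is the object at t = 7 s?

78.5 m

On each constant-a segment, Δv = aΔt and Δx = v₀Δt + ½aΔt²; chain segment to segment.
0–1 s: v starts -1 m/s; Δx = -1·1 + ½·9·1² = 3.5 m; v ends 8 m/s.
1–3 s: v starts 8 m/s; Δx = 8·2 + ½·6·2² = 28 m; v ends 20 m/s.
3–6 s: v starts 20 m/s; Δx = 20·3 + ½·-5·3² = 37.5 m; v ends 5 m/s.
6–7 s: v starts 5 m/s; Δx = 5·1 + ½·-9·1² = 0.5 m; v ends -4 m/s.
x(7) = 9 + Σ Δx = 78.5 m.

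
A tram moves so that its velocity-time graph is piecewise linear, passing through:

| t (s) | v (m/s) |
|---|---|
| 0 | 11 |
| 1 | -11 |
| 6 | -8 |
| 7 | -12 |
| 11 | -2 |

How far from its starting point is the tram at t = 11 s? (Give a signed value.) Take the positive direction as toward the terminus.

-85.5 m

Net displacement equals the area under the velocity-time graph (areas below the axis count negative).
0–1 s: ½(11 + -11)(1) = 0 m
1–6 s: ½(-11 + -8)(5) = -47.5 m
6–7 s: ½(-8 + -12)(1) = -10 m
7–11 s: ½(-12 + -2)(4) = -28 m
Net displacement = -85.5 m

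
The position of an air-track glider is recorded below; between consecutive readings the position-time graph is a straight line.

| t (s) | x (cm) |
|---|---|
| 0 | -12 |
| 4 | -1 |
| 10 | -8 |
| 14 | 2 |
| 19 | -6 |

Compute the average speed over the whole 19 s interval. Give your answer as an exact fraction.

36/19 cm/s

Average speed = (total path length)/(elapsed time); on a piecewise-linear x-t graph the path length is Σ|Δx|.
0–4 s: |Δx| = |-1 − -12| = 11 cm
4–10 s: |Δx| = |-8 − -1| = 7 cm
10–14 s: |Δx| = |2 − -8| = 10 cm
14–19 s: |Δx| = |-6 − 2| = 8 cm
Total path = 36 cm; average speed = 36/19 = 36/19 cm/s.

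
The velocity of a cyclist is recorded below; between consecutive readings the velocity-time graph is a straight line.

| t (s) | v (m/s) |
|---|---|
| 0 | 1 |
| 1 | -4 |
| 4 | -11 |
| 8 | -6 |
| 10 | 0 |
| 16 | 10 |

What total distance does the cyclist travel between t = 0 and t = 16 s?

94.2 m

Total distance travelled is ∫|v| dt — sum the magnitudes of each area piece.
0–1 s: v = 0 at t = 0.2 s; triangle areas 0.1 + 1.6 = 1.7 m
1–4 s: |½(-4 + -11)(3)| = 22.5 m
4–8 s: |½(-11 + -6)(4)| = 34 m
8–10 s: |½(-6 + 0)(2)| = 6 m
10–16 s: |½(0 + 10)(6)| = 30 m
Total distance = 94.2 m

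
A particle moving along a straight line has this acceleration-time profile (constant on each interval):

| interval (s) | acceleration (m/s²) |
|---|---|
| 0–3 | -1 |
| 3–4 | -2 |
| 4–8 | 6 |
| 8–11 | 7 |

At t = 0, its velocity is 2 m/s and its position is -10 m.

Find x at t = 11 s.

120 m

On each constant-a segment, Δv = aΔt and Δx = v₀Δt + ½aΔt²; chain segment to segment.
0–3 s: v starts 2 m/s; Δx = 2·3 + ½·-1·3² = 1.5 m; v ends -1 m/s.
3–4 s: v starts -1 m/s; Δx = -1·1 + ½·-2·1² = -2 m; v ends -3 m/s.
4–8 s: v starts -3 m/s; Δx = -3·4 + ½·6·4² = 36 m; v ends 21 m/s.
8–11 s: v starts 21 m/s; Δx = 21·3 + ½·7·3² = 94.5 m; v ends 42 m/s.
x(11) = -10 + Σ Δx = 120 m.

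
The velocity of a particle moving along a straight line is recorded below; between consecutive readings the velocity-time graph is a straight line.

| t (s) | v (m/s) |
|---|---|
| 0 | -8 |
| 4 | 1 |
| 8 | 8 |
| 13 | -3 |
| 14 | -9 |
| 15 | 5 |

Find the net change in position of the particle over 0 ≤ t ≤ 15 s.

8.5 m

Displacement is the signed area under the v-t curve.
0–4 s: ½(-8 + 1)(4) = -14 m
4–8 s: ½(1 + 8)(4) = 18 m
8–13 s: ½(8 + -3)(5) = 12.5 m
13–14 s: ½(-3 + -9)(1) = -6 m
14–15 s: ½(-9 + 5)(1) = -2 m
Net displacement = 8.5 m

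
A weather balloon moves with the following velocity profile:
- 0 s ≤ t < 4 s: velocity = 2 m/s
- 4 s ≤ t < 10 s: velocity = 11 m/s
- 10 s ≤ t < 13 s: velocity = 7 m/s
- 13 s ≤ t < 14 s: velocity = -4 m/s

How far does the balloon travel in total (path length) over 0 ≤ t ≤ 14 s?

99 m

Distance (not displacement) is the total path length: add the absolute areas under v-t.
0–4 s: |2| × 4 = 8 m
4–10 s: |11| × 6 = 66 m
10–13 s: |7| × 3 = 21 m
13–14 s: |-4| × 1 = 4 m
Total distance = 99 m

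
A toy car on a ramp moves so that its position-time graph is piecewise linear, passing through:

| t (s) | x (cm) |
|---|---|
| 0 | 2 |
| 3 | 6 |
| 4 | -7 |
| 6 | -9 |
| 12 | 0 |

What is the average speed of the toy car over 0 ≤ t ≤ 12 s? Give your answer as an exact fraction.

7/3 cm/s

Average speed = (total path length)/(elapsed time); on a piecewise-linear x-t graph the path length is Σ|Δx|.
0–3 s: |Δx| = |6 − 2| = 4 cm
3–4 s: |Δx| = |-7 − 6| = 13 cm
4–6 s: |Δx| = |-9 − -7| = 2 cm
6–12 s: |Δx| = |0 − -9| = 9 cm
Total path = 28 cm; average speed = 28/12 = 7/3 cm/s.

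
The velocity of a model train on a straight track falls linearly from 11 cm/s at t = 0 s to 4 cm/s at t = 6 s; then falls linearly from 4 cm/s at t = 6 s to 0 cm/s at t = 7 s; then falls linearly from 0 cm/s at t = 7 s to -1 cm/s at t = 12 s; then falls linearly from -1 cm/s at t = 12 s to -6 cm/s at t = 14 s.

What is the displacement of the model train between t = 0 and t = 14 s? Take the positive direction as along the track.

37.5 cm

Net displacement equals the area under the velocity-time graph (areas below the axis count negative).
0–6 s: ½(11 + 4)(6) = 45 cm
6–7 s: ½(4 + 0)(1) = 2 cm
7–12 s: ½(0 + -1)(5) = -2.5 cm
12–14 s: ½(-1 + -6)(2) = -7 cm
Net displacement = 37.5 cm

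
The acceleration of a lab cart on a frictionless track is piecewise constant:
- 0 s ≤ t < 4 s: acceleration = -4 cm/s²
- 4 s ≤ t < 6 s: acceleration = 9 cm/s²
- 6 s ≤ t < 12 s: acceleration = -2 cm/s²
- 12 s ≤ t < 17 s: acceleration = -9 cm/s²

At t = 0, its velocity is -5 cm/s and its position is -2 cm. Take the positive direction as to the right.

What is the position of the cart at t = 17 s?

-319.5 cm

On each constant-a segment, Δv = aΔt and Δx = v₀Δt + ½aΔt²; chain segment to segment.
0–4 s: v starts -5 cm/s; Δx = -5·4 + ½·-4·4² = -52 cm; v ends -21 cm/s.
4–6 s: v starts -21 cm/s; Δx = -21·2 + ½·9·2² = -24 cm; v ends -3 cm/s.
6–12 s: v starts -3 cm/s; Δx = -3·6 + ½·-2·6² = -54 cm; v ends -15 cm/s.
12–17 s: v starts -15 cm/s; Δx = -15·5 + ½·-9·5² = -187.5 cm; v ends -60 cm/s.
x(17) = -2 + Σ Δx = -319.5 cm.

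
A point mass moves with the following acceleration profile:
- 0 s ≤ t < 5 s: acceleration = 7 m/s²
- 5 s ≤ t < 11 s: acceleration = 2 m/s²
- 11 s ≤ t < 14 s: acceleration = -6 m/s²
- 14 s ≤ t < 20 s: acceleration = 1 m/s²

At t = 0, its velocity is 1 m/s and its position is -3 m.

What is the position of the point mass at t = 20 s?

656.5 m

On each constant-a segment, Δv = aΔt and Δx = v₀Δt + ½aΔt²; chain segment to segment.
0–5 s: v starts 1 m/s; Δx = 1·5 + ½·7·5² = 92.5 m; v ends 36 m/s.
5–11 s: v starts 36 m/s; Δx = 36·6 + ½·2·6² = 252 m; v ends 48 m/s.
11–14 s: v starts 48 m/s; Δx = 48·3 + ½·-6·3² = 117 m; v ends 30 m/s.
14–20 s: v starts 30 m/s; Δx = 30·6 + ½·1·6² = 198 m; v ends 36 m/s.
x(20) = -3 + Σ Δx = 656.5 m.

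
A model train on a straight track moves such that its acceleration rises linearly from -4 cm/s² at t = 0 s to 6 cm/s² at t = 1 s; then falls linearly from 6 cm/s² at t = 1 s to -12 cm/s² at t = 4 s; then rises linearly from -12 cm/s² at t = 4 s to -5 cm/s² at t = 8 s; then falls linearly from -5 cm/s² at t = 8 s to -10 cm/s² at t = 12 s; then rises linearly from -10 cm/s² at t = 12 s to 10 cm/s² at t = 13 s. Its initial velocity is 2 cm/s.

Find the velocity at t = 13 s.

-70 cm/s

Δv equals the area under the a-t graph; then v = v₀ + Δv.
0–1 s: ½(-4 + 6)(1) = 1 cm/s
1–4 s: ½(6 + -12)(3) = -9 cm/s
4–8 s: ½(-12 + -5)(4) = -34 cm/s
8–12 s: ½(-5 + -10)(4) = -30 cm/s
12–13 s: ½(-10 + 10)(1) = 0 cm/s
Δv = -72 cm/s, so v(13) = 2 + (-72) = -70 cm/s.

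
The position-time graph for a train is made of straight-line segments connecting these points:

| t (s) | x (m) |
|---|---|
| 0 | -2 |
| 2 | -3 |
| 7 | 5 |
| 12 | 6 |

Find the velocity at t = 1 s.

Velocity is the slope of the x-t graph on 0–2 s: (-3 − -2)/(2 − 0) = -0.5 m/s.

-0.5 m/s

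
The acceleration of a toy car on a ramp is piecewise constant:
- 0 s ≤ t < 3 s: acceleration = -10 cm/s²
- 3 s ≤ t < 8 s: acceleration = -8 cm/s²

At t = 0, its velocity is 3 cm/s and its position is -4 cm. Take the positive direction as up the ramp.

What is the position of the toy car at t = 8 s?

On each constant-a segment, Δv = aΔt and Δx = v₀Δt + ½aΔt²; chain segment to segment.
0–3 s: v starts 3 cm/s; Δx = 3·3 + ½·-10·3² = -36 cm; v ends -27 cm/s.
3–8 s: v starts -27 cm/s; Δx = -27·5 + ½·-8·5² = -235 cm; v ends -67 cm/s.
x(8) = -4 + Σ Δx = -275 cm.

-275 cm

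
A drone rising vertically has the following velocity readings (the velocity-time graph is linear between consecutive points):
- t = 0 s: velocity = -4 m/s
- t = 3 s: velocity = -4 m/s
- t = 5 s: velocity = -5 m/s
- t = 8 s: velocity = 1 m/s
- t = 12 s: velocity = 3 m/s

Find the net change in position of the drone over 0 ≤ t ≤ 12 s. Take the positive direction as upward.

Displacement is the signed area under the v-t curve.
0–3 s: -4 × 3 = -12 m
3–5 s: ½(-4 + -5)(2) = -9 m
5–8 s: ½(-5 + 1)(3) = -6 m
8–12 s: ½(1 + 3)(4) = 8 m
Net displacement = -19 m

-19 m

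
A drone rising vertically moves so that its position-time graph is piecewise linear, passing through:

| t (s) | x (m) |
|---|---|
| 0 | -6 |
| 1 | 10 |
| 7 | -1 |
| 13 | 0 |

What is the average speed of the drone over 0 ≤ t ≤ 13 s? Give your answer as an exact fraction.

28/13 m/s

Average speed = (total path length)/(elapsed time); on a piecewise-linear x-t graph the path length is Σ|Δx|.
0–1 s: |Δx| = |10 − -6| = 16 m
1–7 s: |Δx| = |-1 − 10| = 11 m
7–13 s: |Δx| = |0 − -1| = 1 m
Total path = 28 m; average speed = 28/13 = 28/13 m/s.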